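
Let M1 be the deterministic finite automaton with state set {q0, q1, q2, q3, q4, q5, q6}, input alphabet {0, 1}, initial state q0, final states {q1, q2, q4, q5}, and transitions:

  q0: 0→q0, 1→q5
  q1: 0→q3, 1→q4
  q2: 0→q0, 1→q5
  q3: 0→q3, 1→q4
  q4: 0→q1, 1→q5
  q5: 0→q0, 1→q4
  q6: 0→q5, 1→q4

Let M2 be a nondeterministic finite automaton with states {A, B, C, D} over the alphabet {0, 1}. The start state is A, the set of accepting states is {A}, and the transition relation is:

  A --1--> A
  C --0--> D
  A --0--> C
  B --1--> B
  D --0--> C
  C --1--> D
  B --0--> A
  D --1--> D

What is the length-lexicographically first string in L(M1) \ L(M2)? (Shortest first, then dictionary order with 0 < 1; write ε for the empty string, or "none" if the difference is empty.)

01

The string 01 is accepted by M1 but not by M2.
No shorter string lies in the difference, and 01 is the lexicographically first length-2 string in L(M1) \ L(M2).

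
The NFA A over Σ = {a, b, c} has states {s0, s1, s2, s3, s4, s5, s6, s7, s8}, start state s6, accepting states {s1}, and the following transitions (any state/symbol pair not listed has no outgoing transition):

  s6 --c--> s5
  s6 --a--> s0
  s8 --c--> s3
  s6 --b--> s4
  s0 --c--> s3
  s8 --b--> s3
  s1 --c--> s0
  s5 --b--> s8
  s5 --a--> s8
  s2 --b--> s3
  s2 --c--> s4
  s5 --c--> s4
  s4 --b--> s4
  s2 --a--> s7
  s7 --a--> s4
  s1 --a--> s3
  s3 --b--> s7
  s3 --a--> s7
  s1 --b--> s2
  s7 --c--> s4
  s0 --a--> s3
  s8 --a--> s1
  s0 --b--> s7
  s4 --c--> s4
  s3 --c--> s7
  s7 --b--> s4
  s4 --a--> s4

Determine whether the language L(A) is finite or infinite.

The useful states (reachable from s6 and able to reach an accepting state) are {s1, s5, s6, s8}.
Restricted to these states the transition graph has no cycle, so every accepting path has bounded length and L is finite.

finite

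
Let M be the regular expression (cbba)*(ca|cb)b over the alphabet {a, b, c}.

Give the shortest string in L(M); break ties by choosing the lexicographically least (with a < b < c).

cab

By inspection of the expression, no string of length less than 3 matches, and cab is the lexicographically first match of length 3.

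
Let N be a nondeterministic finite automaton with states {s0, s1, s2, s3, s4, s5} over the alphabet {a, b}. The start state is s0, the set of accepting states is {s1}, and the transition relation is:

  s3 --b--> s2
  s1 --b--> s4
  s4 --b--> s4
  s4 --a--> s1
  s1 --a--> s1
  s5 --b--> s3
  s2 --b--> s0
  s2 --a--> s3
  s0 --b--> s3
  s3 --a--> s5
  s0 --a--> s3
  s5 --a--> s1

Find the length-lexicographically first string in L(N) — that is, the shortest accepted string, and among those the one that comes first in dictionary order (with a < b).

aaa

A breadth-first search from s0 reaches an accepting state first via the path s0 → s3 → s5 → s1 on input aaa.
No string of length < 3 is accepted (BFS exhausts all shorter strings without reaching an accepting state), and aaa is the lexicographically least accepting string of length 3.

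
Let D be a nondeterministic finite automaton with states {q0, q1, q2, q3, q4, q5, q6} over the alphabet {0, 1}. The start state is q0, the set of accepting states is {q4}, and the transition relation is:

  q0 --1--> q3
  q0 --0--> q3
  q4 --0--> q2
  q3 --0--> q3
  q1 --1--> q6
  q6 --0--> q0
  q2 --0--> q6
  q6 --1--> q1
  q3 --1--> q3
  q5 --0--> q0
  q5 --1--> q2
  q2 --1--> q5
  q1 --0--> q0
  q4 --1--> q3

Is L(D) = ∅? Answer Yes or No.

The states reachable from the start state are {q0, q3}.
None of the accepting states {q4} is reachable, so no string is accepted and L(D) = ∅.

Yes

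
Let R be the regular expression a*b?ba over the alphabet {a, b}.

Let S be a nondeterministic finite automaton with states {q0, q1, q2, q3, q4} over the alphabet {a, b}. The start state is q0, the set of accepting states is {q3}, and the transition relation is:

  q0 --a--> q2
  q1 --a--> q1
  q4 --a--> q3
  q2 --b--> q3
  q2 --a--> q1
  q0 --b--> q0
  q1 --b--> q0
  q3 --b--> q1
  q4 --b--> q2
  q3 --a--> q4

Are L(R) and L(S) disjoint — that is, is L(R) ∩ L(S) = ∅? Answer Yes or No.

Yes

Converting the expression R to a DFA (subset construction, then merging equivalent states) gives the minimal DFA with states {r0, r1, r2, r3, r4}, start state r0, accepting states {r2} and transitions r0: a→r0, b→r1; r1: a→r2, b→r3; r2: a→r4, b→r4; r3: a→r2, b→r4; r4: a→r4, b→r4.
Exploring the product automaton R × S from the start pair (r0, q0), following both machines on each input symbol, reaches 15 state pairs: (r0, q0), (r0, q2), (r1, q0), (r0, q1), (r1, q3), (r2, q2), (r3, q0), (r2, q4), (r3, q1), (r4, q1), (r4, q3), (r4, q0), (r4, q2), (r2, q1), (r4, q4).
R accepts in {r2} and S accepts in {q3}; no reachable pair has both components accepting, so no string drives both machines to acceptance simultaneously and L(R) ∩ L(S) = ∅.
So no string is accepted by both, and the intersection is empty.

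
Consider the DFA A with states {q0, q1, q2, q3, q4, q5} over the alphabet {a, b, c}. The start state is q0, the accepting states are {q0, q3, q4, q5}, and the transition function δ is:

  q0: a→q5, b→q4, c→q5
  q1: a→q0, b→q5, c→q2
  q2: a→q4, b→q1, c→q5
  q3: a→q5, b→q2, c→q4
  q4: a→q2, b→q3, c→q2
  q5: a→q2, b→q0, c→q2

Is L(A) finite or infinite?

State q0 is reachable from the start and can reach an accepting state, and it lies on the cycle q0 → q4 → q2 → q1 → q0.
Traversing that cycle any number of times yields accepted strings of unbounded length, so the language is infinite.

infinite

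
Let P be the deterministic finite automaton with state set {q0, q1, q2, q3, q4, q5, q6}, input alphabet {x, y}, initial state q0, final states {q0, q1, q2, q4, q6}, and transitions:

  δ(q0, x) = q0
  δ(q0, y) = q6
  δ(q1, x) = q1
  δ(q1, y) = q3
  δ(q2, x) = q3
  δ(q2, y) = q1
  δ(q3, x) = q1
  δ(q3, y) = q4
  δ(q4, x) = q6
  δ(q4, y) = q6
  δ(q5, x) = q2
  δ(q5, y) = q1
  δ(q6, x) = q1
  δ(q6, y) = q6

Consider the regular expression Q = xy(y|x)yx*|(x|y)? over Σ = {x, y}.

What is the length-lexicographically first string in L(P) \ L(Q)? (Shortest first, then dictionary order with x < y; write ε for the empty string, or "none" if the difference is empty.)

The string xx is accepted by P but not by Q.
No shorter string lies in the difference, and xx is the lexicographically first length-2 string in L(P) \ L(Q).

xx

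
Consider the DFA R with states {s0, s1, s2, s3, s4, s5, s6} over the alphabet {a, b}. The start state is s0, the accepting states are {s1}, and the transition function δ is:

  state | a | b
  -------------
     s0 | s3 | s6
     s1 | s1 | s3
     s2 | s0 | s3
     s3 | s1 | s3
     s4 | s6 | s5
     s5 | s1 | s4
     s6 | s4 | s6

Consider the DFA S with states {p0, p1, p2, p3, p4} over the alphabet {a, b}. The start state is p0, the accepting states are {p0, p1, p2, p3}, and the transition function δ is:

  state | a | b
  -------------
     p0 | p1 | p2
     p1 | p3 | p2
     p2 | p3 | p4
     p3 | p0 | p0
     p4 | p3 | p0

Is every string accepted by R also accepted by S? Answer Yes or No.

Yes

Exploring the product automaton R × S from the start pair (s0, p0), following both machines on each input symbol, reaches 21 state pairs: (s0, p0), (s3, p1), (s6, p2), (s1, p3), (s3, p2), (s4, p3), (s6, p4), (s1, p0), (s3, p0), (s3, p4), (s6, p0), (s5, p0), (s1, p1), (s4, p1), (s4, p2), (s6, p3), (s5, p2), (s5, p4), (s4, p0), (s4, p4), (s6, p1).
R accepts in {s1} and S accepts in {p0, p1, p2, p3}. The reachable pairs whose R-component is accepting are (s1, p3), (s1, p0), (s1, p1); in each of them the S-component is accepting too, so the product for L(R) \ L(S) (R-component accepting, S-component rejecting) has no reachable accepting pair and the difference is empty.
Hence every string in L(R) is also in L(S).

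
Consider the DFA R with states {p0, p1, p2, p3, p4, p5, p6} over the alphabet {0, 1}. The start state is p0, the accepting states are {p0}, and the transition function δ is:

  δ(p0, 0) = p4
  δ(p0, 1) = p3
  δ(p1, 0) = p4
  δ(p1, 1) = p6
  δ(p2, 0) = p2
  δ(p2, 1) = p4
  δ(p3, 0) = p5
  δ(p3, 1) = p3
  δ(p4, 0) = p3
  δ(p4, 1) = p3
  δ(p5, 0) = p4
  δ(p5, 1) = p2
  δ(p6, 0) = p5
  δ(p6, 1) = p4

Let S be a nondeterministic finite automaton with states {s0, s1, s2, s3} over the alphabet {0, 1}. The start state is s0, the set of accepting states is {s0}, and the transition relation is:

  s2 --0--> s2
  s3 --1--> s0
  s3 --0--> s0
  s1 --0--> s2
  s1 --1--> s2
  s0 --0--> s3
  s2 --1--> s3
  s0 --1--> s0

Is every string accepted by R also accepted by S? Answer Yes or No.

Yes

Exploring the product automaton R × S from the start pair (p0, s0), following both machines on each input symbol, reaches 9 state pairs: (p0, s0), (p4, s3), (p3, s0), (p5, s3), (p4, s0), (p2, s0), (p3, s3), (p2, s3), (p5, s0).
R accepts in {p0} and S accepts in {s0}. The reachable pairs whose R-component is accepting are (p0, s0); in each of them the S-component is accepting too, so the product for L(R) \ L(S) (R-component accepting, S-component rejecting) has no reachable accepting pair and the difference is empty.
Hence every string in L(R) is also in L(S).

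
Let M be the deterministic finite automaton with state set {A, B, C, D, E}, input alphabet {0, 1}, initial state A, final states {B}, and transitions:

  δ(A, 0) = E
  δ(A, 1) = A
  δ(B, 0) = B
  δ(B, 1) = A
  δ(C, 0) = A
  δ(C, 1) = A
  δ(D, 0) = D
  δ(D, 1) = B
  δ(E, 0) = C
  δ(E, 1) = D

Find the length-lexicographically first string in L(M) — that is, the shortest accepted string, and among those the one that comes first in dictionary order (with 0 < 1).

011

A breadth-first search from A reaches an accepting state first via the path A → E → D → B on input 011.
No string of length < 3 is accepted (BFS exhausts all shorter strings without reaching an accepting state), and 011 is the lexicographically least accepting string of length 3.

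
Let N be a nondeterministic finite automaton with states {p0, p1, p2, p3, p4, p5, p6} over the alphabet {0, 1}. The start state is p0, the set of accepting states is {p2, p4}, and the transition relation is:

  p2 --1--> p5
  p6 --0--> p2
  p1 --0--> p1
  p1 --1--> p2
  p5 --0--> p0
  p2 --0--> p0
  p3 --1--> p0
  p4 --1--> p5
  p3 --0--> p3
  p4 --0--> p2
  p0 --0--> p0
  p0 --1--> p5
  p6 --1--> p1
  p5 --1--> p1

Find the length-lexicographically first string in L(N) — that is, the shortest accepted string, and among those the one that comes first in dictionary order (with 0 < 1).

A breadth-first search from p0 reaches an accepting state first via the path p0 → p5 → p1 → p2 on input 111.
No string of length < 3 is accepted (BFS exhausts all shorter strings without reaching an accepting state), and 111 is the lexicographically least accepting string of length 3.

111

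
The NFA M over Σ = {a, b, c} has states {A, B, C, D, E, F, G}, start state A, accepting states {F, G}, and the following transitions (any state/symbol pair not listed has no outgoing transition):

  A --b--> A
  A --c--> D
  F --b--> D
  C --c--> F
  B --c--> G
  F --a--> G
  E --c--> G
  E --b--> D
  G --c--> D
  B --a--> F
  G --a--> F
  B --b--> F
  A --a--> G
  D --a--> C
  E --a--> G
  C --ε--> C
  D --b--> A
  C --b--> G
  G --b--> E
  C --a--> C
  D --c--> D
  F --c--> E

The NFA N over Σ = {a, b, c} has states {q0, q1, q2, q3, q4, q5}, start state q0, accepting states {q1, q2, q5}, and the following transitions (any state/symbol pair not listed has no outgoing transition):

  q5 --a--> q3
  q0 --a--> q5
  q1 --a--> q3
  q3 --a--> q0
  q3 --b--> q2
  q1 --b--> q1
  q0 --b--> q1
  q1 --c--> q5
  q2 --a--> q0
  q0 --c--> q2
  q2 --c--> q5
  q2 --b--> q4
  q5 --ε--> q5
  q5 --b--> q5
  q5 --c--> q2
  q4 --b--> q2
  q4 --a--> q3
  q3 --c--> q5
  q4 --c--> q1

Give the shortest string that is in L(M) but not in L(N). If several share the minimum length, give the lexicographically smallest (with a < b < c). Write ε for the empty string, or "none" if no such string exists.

The string aa is accepted by M but not by N.
No shorter string lies in the difference, and aa is the lexicographically first length-2 string in L(M) \ L(N).

aa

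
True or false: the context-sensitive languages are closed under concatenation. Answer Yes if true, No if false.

Yes

With disjoint nonterminals (and terminals first replaced by fresh nonterminal copies so contexts cannot straddle the boundary), S → S₁S₂ added to two noncontracting grammars is noncontracting and generates L₁L₂; equivalently an LBA guesses the split point and checks each part in place.
So the context-sensitive languages are closed under concatenation.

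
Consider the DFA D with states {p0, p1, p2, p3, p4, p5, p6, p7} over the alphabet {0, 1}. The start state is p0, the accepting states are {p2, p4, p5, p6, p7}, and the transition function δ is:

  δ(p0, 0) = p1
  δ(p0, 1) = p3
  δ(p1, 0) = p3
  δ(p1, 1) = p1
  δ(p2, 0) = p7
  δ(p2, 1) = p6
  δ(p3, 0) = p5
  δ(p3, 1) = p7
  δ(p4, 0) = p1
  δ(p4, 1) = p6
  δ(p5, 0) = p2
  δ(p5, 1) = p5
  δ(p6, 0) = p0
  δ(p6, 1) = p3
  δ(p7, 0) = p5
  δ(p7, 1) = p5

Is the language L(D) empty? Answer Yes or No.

The string 10 is accepted: the run p0 → p3 → p5 ends in the accepting state p5.
Since at least one string is accepted, L(D) is not empty.

No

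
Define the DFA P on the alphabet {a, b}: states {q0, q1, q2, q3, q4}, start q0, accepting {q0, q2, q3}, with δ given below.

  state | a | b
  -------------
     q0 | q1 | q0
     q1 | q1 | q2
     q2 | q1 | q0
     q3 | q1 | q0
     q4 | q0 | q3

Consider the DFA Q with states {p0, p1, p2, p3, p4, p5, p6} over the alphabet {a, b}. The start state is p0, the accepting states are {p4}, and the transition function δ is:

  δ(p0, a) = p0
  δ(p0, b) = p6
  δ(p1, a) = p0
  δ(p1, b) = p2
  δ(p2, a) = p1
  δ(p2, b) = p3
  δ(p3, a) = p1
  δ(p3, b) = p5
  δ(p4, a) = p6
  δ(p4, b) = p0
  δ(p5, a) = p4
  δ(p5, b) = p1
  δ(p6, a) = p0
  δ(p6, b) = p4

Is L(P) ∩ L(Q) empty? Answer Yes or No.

The string bb is accepted by both P and Q.
Hence L(P) ∩ L(Q) ≠ ∅.

No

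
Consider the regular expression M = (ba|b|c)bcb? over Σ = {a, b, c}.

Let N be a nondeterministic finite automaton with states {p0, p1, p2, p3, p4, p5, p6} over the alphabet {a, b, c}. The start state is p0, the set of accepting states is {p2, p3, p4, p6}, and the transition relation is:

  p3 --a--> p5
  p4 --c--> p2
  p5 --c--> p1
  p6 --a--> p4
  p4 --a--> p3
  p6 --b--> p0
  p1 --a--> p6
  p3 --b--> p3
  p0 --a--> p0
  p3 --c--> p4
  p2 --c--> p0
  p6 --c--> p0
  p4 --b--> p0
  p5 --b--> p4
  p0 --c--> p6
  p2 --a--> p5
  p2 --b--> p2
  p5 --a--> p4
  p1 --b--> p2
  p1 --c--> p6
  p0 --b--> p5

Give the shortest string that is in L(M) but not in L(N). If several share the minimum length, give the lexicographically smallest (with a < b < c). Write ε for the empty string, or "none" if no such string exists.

cbcb

The string cbcb is accepted by M but not by N.
No shorter string lies in the difference, and cbcb is the lexicographically first length-4 string in L(M) \ L(N).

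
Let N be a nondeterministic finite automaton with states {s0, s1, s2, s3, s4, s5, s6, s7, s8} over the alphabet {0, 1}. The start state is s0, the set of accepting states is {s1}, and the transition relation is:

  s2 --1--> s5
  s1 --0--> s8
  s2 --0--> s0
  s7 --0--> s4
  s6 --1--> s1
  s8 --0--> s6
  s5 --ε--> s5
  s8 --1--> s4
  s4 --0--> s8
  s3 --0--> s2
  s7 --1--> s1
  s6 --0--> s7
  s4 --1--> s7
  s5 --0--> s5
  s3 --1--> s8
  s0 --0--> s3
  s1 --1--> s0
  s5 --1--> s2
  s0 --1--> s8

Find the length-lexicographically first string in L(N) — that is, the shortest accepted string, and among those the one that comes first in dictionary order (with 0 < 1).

101

A breadth-first search from s0 reaches an accepting state first via the path s0 → s8 → s6 → s1 on input 101.
No string of length < 3 is accepted (BFS exhausts all shorter strings without reaching an accepting state), and 101 is the lexicographically least accepting string of length 3.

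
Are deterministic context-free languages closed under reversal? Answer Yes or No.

No

L = {c bⁿaⁿ : n≥0} ∪ {d b²ⁿaⁿ : n≥0} is a DCFL: the first symbol tells a deterministic PDA whether to pop one or two b's per a. Its reversal Lᴿ = {aⁿbⁿ c : n≥0} ∪ {aⁿb²ⁿ d : n≥0} is not. DCFLs are closed under right quotient by regular languages, and Lᴿ/{c, d} = {aⁿbⁿ : n≥0} ∪ {aⁿb²ⁿ : n≥0} — the standard context-free language accepted by no deterministic PDA (intuitively the machine would have to commit to a b-to-a ratio before the distinguishing marker arrives; formally, a DPDA for it would have a single run on aⁿb²ⁿ, accepting after the prefix aⁿbⁿ and accepting again after n more b's; an ordinary PDA that simulates it on a's and b's and, at any moment when it is accepting, may switch to reading only a fresh letter e while feeding each e to the simulation as a b, would accept aⁱbʲeᵏ (k≥1) exactly when both aⁱbʲ and aⁱbʲ⁺ᵏ are in the language, i.e. its language intersected with the regular set a*b*e⁺ would be exactly {aⁿbⁿeⁿ : n≥1} — impossible, since context-free languages are closed under intersection with regular sets and {aⁿbⁿeⁿ} is not context-free). So Lᴿ cannot be a DCFL.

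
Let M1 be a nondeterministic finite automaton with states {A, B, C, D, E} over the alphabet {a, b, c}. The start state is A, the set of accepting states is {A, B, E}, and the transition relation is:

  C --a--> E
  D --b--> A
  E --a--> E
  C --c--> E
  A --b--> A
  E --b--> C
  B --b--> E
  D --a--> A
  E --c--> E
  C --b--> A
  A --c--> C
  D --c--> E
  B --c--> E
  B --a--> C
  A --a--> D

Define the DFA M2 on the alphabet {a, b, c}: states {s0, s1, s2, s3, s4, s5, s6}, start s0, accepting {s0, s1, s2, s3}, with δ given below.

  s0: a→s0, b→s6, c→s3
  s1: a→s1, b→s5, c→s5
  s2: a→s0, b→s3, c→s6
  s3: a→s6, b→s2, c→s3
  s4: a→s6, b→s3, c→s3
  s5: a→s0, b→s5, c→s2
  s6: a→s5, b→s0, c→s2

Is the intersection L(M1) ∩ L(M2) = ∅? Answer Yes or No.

No

The empty string ε is accepted by both M1 and M2.
Hence L(M1) ∩ L(M2) ≠ ∅.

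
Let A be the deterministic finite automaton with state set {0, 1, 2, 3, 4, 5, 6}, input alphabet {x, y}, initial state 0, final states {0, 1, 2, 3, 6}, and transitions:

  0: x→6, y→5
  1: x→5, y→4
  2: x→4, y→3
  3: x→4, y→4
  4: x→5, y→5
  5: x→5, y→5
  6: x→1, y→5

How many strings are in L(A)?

3

The useful subgraph on states {0, 1, 6} is acyclic, so L(A) is finite; the longest accepting path visits 3 useful states, giving maximum string length 2.
Counting accepting paths from 0 by length: 1 of length 0, 1 of length 1, 1 of length 2. Total 3.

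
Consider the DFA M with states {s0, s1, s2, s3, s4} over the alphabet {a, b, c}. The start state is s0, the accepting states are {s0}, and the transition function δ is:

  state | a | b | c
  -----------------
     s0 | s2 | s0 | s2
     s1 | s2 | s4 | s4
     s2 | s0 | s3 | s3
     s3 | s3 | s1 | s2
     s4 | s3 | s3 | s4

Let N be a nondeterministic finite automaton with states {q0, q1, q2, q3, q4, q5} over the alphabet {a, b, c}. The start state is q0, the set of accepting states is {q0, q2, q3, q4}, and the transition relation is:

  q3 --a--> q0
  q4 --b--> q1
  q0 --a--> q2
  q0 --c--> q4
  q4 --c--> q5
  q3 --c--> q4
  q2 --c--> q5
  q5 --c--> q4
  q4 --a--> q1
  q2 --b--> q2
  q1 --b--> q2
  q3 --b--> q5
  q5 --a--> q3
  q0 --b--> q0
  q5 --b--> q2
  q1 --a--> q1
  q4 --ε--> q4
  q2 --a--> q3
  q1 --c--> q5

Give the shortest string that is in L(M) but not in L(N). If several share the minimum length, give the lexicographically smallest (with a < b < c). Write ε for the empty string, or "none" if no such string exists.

The string ca is accepted by M but not by N.
No shorter string lies in the difference, and ca is the lexicographically first length-2 string in L(M) \ L(N).

ca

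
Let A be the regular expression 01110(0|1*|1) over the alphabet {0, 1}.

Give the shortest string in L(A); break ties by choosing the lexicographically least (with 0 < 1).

01110

By inspection of the expression, no string of length less than 5 matches, and 01110 is the lexicographically first match of length 5.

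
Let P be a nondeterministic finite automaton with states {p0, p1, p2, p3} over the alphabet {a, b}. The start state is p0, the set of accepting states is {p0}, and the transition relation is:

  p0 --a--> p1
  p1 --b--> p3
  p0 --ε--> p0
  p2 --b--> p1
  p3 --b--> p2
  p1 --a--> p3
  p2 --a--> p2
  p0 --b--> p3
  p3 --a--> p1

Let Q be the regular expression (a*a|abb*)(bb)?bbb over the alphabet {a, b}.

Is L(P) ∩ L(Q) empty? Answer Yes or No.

Yes

Converting the expression Q to a DFA (subset construction, then merging equivalent states) gives the minimal DFA with states {q0, q1, q2, q3, q4, q5, q6, q7, q8, q9, q10, q11}, start state q0, accepting states {q8, q9, q11} and transitions q0: a→q1, b→q2; q1: a→q3, b→q4; q2: a→q2, b→q2; q3: a→q3, b→q5; q4: a→q2, b→q6; q5: a→q2, b→q7; q6: a→q2, b→q8; q7: a→q2, b→q9; q8: a→q2, b→q8; q9: a→q2, b→q10; q10: a→q2, b→q11; q11: a→q2, b→q2.
Exploring the product automaton P × Q from the start pair (p0, q0), following both machines on each input symbol, reaches 22 state pairs: (p0, q0), (p1, q1), (p3, q2), (p3, q3), (p3, q4), (p1, q2), (p2, q2), (p1, q3), (p2, q5), (p2, q6), (p3, q5), (p1, q7), (p1, q8), (p2, q7), (p3, q9), (p3, q8), (p1, q9), (p2, q10), (p2, q8), (p3, q10), (p1, q11), (p2, q11).
P accepts in {p0} and Q accepts in {q8, q9, q11}; no reachable pair has both components accepting, so no string drives both machines to acceptance simultaneously and L(P) ∩ L(Q) = ∅.
So no string is accepted by both, and the intersection is empty.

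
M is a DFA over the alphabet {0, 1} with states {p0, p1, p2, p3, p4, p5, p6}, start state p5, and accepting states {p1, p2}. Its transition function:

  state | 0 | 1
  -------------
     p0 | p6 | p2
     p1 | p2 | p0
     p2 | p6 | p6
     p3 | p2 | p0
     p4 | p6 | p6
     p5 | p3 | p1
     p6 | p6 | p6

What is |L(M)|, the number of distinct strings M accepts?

5

The useful subgraph on states {p0, p1, p2, p3, p5} is acyclic, so L(M) is finite; the longest accepting path visits 4 useful states, giving maximum string length 3.
Counting accepting paths from p5 by length: 1 of length 1, 2 of length 2, 2 of length 3. Total 5.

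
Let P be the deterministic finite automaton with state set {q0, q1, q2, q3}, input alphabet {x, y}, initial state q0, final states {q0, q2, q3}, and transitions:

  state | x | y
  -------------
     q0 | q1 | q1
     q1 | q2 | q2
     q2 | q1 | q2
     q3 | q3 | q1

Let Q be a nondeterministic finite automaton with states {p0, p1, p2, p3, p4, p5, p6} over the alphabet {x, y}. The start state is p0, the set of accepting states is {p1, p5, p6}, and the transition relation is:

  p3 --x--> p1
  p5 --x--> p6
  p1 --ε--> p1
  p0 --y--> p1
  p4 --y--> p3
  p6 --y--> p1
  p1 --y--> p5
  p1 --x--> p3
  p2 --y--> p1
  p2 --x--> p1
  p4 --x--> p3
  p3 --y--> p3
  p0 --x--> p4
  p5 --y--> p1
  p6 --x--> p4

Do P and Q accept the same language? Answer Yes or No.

No

The empty string ε is accepted by P but rejected by Q.
So L(P) ≠ L(Q).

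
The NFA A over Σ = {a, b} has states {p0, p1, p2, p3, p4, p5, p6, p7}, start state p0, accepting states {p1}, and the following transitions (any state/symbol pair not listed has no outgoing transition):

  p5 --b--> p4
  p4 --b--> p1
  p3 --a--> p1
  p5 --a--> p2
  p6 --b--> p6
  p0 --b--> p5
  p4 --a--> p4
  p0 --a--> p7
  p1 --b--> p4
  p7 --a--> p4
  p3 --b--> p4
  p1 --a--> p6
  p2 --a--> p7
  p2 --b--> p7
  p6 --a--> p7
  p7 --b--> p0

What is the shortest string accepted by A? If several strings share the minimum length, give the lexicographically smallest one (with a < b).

A breadth-first search from p0 reaches an accepting state first via the path p0 → p7 → p4 → p1 on input aab.
No string of length < 3 is accepted (BFS exhausts all shorter strings without reaching an accepting state), and aab is the lexicographically least accepting string of length 3.

aab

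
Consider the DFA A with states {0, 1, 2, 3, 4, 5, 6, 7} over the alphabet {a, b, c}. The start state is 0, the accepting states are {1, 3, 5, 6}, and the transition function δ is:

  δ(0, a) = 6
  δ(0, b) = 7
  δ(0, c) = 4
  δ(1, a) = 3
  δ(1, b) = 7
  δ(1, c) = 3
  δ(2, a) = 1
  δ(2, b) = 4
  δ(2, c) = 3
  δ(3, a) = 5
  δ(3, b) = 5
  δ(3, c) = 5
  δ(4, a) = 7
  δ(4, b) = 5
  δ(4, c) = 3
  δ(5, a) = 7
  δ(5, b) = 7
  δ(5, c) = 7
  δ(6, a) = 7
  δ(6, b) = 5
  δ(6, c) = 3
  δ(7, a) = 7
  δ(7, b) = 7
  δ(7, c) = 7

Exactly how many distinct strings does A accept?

11

The useful subgraph on states {0, 3, 4, 5, 6} is acyclic, so L(A) is finite; the longest accepting path visits 4 useful states, giving maximum string length 3.
Counting accepting paths from 0 by length: 1 of length 1, 4 of length 2, 6 of length 3. Total 11.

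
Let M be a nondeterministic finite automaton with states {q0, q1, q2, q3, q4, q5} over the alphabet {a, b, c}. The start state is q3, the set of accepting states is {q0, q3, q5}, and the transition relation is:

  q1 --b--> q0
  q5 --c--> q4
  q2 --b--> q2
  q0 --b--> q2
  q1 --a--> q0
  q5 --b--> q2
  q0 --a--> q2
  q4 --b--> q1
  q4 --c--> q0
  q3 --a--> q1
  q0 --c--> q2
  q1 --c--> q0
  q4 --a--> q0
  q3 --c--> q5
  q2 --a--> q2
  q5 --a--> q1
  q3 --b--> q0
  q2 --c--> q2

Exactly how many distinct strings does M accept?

14

The useful subgraph on states {q0, q1, q3, q4, q5} is acyclic, so L(M) is finite; the longest accepting path visits 5 useful states, giving maximum string length 4.
Counting accepting paths from q3 by length: 1 of length 0, 2 of length 1, 3 of length 2, 5 of length 3, 3 of length 4. Total 14.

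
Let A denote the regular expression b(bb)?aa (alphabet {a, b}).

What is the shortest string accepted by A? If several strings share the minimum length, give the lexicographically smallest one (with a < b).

By inspection of the expression, no string of length less than 3 matches, and baa is the lexicographically first match of length 3.

baa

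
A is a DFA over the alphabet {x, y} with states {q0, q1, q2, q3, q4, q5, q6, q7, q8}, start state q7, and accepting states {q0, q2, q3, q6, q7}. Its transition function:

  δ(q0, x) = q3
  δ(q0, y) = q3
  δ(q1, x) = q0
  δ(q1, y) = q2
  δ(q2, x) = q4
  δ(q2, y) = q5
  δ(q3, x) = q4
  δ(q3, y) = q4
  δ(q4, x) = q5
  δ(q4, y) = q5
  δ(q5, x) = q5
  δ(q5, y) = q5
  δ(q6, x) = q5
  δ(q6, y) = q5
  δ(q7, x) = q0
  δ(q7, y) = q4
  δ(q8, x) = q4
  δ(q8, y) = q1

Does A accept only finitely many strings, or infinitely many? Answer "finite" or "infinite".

finite

The useful states (reachable from q7 and able to reach an accepting state) are {q0, q3, q7}.
Restricted to these states the transition graph has no cycle, so every accepting path has bounded length and L is finite.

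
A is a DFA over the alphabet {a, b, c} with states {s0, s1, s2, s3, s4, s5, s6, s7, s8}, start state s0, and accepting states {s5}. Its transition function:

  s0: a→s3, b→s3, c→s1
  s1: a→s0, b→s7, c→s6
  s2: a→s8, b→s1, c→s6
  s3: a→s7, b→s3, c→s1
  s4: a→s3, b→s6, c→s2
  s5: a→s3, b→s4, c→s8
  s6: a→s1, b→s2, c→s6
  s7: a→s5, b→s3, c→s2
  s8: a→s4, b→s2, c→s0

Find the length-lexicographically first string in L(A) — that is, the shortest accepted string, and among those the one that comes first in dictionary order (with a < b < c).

A breadth-first search from s0 reaches an accepting state first via the path s0 → s3 → s7 → s5 on input aaa.
No string of length < 3 is accepted (BFS exhausts all shorter strings without reaching an accepting state), and aaa is the lexicographically least accepting string of length 3.

aaa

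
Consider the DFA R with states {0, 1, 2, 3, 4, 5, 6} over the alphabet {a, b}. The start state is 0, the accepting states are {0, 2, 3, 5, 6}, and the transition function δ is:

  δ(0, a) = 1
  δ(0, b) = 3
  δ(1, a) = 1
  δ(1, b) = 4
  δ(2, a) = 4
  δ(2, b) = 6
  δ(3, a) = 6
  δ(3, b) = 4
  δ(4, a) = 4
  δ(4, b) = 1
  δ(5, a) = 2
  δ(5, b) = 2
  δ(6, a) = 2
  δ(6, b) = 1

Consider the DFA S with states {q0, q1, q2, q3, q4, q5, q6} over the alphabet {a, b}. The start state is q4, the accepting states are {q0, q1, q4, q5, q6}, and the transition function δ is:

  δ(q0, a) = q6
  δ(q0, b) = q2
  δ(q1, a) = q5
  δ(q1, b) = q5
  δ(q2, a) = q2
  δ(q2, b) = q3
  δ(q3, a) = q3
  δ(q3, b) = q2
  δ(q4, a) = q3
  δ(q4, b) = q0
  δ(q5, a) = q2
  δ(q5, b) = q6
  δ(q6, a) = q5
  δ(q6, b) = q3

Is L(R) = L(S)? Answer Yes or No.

Exploring the product automaton R × S from the start pair (0, q4), following both machines on each input symbol, reaches 6 state pairs: (0, q4), (1, q3), (3, q0), (4, q2), (6, q6), (2, q5).
R accepts in {0, 2, 3, 5, 6} and S accepts in {q0, q1, q4, q5, q6}. In every reachable pair the two components are either both accepting — (0, q4), (3, q0), (6, q6), (2, q5) — or both non-accepting, so no string is accepted by exactly one of the machines: L(R) \ L(S) and L(S) \ L(R) are both empty.
Hence every string is accepted by R iff it is accepted by S, and the two languages coincide.

Yes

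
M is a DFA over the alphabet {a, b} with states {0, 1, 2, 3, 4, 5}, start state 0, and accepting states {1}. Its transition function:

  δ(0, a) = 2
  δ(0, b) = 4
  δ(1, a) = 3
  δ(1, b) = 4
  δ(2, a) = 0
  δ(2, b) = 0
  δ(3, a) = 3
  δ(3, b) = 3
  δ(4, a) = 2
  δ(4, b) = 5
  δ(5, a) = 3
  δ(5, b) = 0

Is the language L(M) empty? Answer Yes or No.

Yes

The states reachable from the start state are {0, 2, 3, 4, 5}.
None of the accepting states {1} is reachable, so no string is accepted and L(M) = ∅.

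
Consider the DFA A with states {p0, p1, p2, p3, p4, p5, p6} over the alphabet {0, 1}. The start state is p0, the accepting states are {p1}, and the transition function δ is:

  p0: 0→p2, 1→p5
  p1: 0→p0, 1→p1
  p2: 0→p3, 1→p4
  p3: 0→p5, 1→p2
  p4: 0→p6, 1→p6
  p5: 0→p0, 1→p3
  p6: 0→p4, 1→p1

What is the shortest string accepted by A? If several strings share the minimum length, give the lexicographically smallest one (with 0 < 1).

A breadth-first search from p0 reaches an accepting state first via the path p0 → p2 → p4 → p6 → p1 on input 0101.
No string of length < 4 is accepted (BFS exhausts all shorter strings without reaching an accepting state), and 0101 is the lexicographically least accepting string of length 4.

0101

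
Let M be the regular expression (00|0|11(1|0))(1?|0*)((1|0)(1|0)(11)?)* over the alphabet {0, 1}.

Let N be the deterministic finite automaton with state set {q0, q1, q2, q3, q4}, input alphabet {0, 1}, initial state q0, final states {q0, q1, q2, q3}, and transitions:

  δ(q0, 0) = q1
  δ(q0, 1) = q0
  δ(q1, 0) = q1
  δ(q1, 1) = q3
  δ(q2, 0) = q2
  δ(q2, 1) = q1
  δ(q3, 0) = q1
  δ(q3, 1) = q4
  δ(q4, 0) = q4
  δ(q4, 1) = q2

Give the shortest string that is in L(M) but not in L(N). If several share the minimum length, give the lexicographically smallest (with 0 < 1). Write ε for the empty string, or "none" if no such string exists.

011

The string 011 is accepted by M but not by N.
No shorter string lies in the difference, and 011 is the lexicographically first length-3 string in L(M) \ L(N).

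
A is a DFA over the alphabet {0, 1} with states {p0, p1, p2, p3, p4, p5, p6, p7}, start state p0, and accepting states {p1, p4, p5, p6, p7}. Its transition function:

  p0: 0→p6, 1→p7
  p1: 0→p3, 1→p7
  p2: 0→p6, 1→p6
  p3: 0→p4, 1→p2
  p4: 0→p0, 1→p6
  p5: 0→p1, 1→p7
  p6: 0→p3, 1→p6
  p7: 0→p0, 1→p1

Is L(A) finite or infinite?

State p6 is reachable from the start and can reach an accepting state, and it lies on the cycle p6 → p3 → p2 → p6.
Traversing that cycle any number of times yields accepted strings of unbounded length, so the language is infinite.

infinite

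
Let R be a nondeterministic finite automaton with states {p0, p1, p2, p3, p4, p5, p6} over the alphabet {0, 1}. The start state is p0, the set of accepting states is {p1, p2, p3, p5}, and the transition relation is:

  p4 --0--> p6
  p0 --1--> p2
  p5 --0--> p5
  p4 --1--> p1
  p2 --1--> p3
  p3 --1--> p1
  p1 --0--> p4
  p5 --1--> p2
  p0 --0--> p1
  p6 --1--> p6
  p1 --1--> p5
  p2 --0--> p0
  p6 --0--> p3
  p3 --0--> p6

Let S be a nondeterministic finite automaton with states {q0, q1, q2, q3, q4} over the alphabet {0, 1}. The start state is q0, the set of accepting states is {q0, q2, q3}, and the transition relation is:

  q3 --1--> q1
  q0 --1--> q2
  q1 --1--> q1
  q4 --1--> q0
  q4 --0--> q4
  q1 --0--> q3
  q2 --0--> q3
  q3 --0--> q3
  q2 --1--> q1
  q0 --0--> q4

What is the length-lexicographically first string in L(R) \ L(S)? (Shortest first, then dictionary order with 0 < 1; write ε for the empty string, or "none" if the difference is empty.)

The string 0 is accepted by R but not by S.
No shorter string lies in the difference, and 0 is the lexicographically first length-1 string in L(R) \ L(S).

0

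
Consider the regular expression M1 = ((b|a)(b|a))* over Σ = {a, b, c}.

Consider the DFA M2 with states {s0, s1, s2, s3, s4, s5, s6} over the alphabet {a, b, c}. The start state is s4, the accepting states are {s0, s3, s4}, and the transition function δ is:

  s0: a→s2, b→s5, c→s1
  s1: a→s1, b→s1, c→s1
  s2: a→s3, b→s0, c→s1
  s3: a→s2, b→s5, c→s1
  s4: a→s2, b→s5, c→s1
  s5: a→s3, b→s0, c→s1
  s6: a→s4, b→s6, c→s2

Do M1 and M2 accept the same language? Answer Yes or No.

Yes

Converting the expression M1 to a DFA (subset construction, then merging equivalent states) gives the minimal DFA with states {r0, r1, r2}, start state r0, accepting states {r0} and transitions r0: a→r1, b→r1, c→r2; r1: a→r0, b→r0, c→r2; r2: a→r2, b→r2, c→r2.
Exploring the product automaton M1 × M2 from the start pair (r0, s4), following both machines on each input symbol, reaches 6 state pairs: (r0, s4), (r1, s2), (r1, s5), (r2, s1), (r0, s3), (r0, s0).
M1 accepts in {r0} and M2 accepts in {s0, s3, s4}. In every reachable pair the two components are either both accepting — (r0, s4), (r0, s3), (r0, s0) — or both non-accepting, so no string is accepted by exactly one of the machines: L(M1) \ L(M2) and L(M2) \ L(M1) are both empty.
Hence every string is accepted by M1 iff it is accepted by M2, and the two languages coincide.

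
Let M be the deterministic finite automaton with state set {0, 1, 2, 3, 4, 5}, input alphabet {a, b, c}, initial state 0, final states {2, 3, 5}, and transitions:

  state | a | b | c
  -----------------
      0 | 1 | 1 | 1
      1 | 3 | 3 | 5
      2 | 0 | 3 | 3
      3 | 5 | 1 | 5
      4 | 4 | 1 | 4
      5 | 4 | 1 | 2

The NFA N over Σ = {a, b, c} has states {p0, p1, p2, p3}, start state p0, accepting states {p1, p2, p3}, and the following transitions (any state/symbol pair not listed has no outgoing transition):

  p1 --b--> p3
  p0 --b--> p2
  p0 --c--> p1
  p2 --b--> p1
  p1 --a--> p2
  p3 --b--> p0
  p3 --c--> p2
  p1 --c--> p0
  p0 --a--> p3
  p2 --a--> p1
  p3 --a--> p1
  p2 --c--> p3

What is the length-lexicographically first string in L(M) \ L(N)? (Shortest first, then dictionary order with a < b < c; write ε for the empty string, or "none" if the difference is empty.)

ab

The string ab is accepted by M but not by N.
No shorter string lies in the difference, and ab is the lexicographically first length-2 string in L(M) \ L(N).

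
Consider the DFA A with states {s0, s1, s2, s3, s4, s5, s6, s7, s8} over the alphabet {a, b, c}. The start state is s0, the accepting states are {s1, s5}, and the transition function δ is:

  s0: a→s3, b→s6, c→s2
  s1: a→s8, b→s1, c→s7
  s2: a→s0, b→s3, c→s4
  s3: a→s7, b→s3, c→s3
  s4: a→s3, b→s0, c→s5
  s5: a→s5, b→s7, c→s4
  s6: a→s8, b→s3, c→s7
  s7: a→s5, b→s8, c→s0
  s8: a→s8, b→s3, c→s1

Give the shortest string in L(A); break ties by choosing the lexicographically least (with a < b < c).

aaa

A breadth-first search from s0 reaches an accepting state first via the path s0 → s3 → s7 → s5 on input aaa.
No string of length < 3 is accepted (BFS exhausts all shorter strings without reaching an accepting state), and aaa is the lexicographically least accepting string of length 3.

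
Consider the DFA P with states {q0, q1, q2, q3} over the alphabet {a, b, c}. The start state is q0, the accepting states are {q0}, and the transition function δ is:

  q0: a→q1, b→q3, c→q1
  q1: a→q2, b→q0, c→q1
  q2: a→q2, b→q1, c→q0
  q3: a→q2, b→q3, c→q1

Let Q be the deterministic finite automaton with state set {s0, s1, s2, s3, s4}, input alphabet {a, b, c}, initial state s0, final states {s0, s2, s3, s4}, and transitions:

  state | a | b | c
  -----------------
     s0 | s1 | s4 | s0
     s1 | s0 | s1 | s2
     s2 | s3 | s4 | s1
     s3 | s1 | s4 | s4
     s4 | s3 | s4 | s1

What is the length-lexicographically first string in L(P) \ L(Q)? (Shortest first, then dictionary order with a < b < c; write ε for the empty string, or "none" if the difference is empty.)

The string ab is accepted by P but not by Q.
No shorter string lies in the difference, and ab is the lexicographically first length-2 string in L(P) \ L(Q).

ab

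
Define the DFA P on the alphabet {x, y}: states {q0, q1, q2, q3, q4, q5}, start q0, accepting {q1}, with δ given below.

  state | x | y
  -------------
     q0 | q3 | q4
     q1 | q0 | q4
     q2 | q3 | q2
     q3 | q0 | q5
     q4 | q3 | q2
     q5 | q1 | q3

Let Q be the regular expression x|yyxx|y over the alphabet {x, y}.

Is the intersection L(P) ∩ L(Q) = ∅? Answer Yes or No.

Yes

Converting the expression Q to a DFA (subset construction, then merging equivalent states) gives the minimal DFA with states {r0, r1, r2, r3, r4, r5}, start state r0, accepting states {r1, r2} and transitions r0: x→r1, y→r2; r1: x→r3, y→r3; r2: x→r3, y→r4; r3: x→r3, y→r3; r4: x→r5, y→r3; r5: x→r1, y→r3.
Exploring the product automaton P × Q from the start pair (q0, r0), following both machines on each input symbol, reaches 12 state pairs: (q0, r0), (q3, r1), (q4, r2), (q0, r3), (q5, r3), (q3, r3), (q2, r4), (q4, r3), (q1, r3), (q3, r5), (q2, r3), (q0, r1).
P accepts in {q1} and Q accepts in {r1, r2}; no reachable pair has both components accepting, so no string drives both machines to acceptance simultaneously and L(P) ∩ L(Q) = ∅.
So no string is accepted by both, and the intersection is empty.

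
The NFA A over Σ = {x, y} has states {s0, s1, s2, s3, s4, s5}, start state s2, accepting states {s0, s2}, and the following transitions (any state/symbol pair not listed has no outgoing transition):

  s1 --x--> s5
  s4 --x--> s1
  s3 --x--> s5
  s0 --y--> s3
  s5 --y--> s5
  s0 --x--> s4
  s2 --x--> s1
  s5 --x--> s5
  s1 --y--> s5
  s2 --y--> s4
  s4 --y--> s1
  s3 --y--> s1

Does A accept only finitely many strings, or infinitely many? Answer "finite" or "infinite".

finite

The useful states (reachable from s2 and able to reach an accepting state) are {s2}.
Restricted to these states the transition graph has no cycle, so every accepting path has bounded length and L is finite.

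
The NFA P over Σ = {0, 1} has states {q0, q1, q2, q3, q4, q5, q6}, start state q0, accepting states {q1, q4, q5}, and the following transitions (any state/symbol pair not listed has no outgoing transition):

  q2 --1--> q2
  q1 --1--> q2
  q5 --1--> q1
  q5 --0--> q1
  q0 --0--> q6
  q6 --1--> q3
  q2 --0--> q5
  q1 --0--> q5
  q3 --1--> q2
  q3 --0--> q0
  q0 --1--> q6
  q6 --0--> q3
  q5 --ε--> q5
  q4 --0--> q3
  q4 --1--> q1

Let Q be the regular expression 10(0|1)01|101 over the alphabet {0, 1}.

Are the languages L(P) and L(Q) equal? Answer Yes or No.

No

The string 0010 is accepted by P but rejected by Q.
So L(P) ≠ L(Q).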